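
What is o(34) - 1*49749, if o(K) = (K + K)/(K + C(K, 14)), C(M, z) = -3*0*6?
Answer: -49747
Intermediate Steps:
C(M, z) = 0 (C(M, z) = 0*6 = 0)
o(K) = 2 (o(K) = (K + K)/(K + 0) = (2*K)/K = 2)
o(34) - 1*49749 = 2 - 1*49749 = 2 - 49749 = -49747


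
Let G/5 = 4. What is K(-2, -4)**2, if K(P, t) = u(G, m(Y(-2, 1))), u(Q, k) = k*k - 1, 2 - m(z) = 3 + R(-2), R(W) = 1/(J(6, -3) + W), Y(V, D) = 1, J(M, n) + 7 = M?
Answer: 25/81 ≈ 0.30864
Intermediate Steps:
J(M, n) = -7 + M
G = 20 (G = 5*4 = 20)
R(W) = 1/(-1 + W) (R(W) = 1/((-7 + 6) + W) = 1/(-1 + W))
m(z) = -2/3 (m(z) = 2 - (3 + 1/(-1 - 2)) = 2 - (3 + 1/(-3)) = 2 - (3 - 1/3) = 2 - 1*8/3 = 2 - 8/3 = -2/3)
u(Q, k) = -1 + k**2 (u(Q, k) = k**2 - 1 = -1 + k**2)
K(P, t) = -5/9 (K(P, t) = -1 + (-2/3)**2 = -1 + 4/9 = -5/9)
K(-2, -4)**2 = (-5/9)**2 = 25/81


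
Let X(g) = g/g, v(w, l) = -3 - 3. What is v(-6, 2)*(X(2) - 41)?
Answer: 240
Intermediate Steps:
v(w, l) = -6
X(g) = 1
v(-6, 2)*(X(2) - 41) = -6*(1 - 41) = -6*(-40) = 240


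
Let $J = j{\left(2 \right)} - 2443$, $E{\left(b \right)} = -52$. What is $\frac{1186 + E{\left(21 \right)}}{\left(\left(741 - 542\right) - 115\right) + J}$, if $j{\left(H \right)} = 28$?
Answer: $- \frac{18}{37} \approx -0.48649$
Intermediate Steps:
$J = -2415$ ($J = 28 - 2443 = -2415$)
$\frac{1186 + E{\left(21 \right)}}{\left(\left(741 - 542\right) - 115\right) + J} = \frac{1186 - 52}{\left(\left(741 - 542\right) - 115\right) - 2415} = \frac{1134}{\left(199 - 115\right) - 2415} = \frac{1134}{84 - 2415} = \frac{1134}{-2331} = 1134 \left(- \frac{1}{2331}\right) = - \frac{18}{37}$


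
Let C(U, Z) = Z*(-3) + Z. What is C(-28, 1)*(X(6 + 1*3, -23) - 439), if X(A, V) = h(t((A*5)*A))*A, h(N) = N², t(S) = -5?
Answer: 428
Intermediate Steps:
C(U, Z) = -2*Z (C(U, Z) = -3*Z + Z = -2*Z)
X(A, V) = 25*A (X(A, V) = (-5)²*A = 25*A)
C(-28, 1)*(X(6 + 1*3, -23) - 439) = (-2*1)*(25*(6 + 1*3) - 439) = -2*(25*(6 + 3) - 439) = -2*(25*9 - 439) = -2*(225 - 439) = -2*(-214) = 428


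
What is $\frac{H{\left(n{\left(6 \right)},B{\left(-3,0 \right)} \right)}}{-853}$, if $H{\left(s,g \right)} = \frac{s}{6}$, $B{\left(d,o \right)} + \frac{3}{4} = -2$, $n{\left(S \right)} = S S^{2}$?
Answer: $- \frac{36}{853} \approx -0.042204$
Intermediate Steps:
$n{\left(S \right)} = S^{3}$
$B{\left(d,o \right)} = - \frac{11}{4}$ ($B{\left(d,o \right)} = - \frac{3}{4} - 2 = - \frac{11}{4}$)
$H{\left(s,g \right)} = \frac{s}{6}$ ($H{\left(s,g \right)} = s \frac{1}{6} = \frac{s}{6}$)
$\frac{H{\left(n{\left(6 \right)},B{\left(-3,0 \right)} \right)}}{-853} = \frac{\frac{1}{6} \cdot 6^{3}}{-853} = \frac{1}{6} \cdot 216 \left(- \frac{1}{853}\right) = 36 \left(- \frac{1}{853}\right) = - \frac{36}{853}$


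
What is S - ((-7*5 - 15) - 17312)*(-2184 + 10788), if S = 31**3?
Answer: 149412439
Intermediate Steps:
S = 29791
S - ((-7*5 - 15) - 17312)*(-2184 + 10788) = 29791 - ((-7*5 - 15) - 17312)*(-2184 + 10788) = 29791 - ((-35 - 15) - 17312)*8604 = 29791 - (-50 - 17312)*8604 = 29791 - (-17362)*8604 = 29791 - 1*(-149382648) = 29791 + 149382648 = 149412439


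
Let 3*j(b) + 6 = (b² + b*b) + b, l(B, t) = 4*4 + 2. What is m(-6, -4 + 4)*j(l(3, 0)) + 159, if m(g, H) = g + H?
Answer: -1161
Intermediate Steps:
l(B, t) = 18 (l(B, t) = 16 + 2 = 18)
m(g, H) = H + g
j(b) = -2 + b/3 + 2*b²/3 (j(b) = -2 + ((b² + b*b) + b)/3 = -2 + ((b² + b²) + b)/3 = -2 + (2*b² + b)/3 = -2 + (b + 2*b²)/3 = -2 + (b/3 + 2*b²/3) = -2 + b/3 + 2*b²/3)
m(-6, -4 + 4)*j(l(3, 0)) + 159 = ((-4 + 4) - 6)*(-2 + (⅓)*18 + (⅔)*18²) + 159 = (0 - 6)*(-2 + 6 + (⅔)*324) + 159 = -6*(-2 + 6 + 216) + 159 = -6*220 + 159 = -1320 + 159 = -1161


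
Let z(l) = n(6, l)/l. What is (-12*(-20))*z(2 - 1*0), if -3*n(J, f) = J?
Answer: -240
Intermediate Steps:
n(J, f) = -J/3
z(l) = -2/l (z(l) = (-1/3*6)/l = -2/l)
(-12*(-20))*z(2 - 1*0) = (-12*(-20))*(-2/(2 - 1*0)) = 240*(-2/(2 + 0)) = 240*(-2/2) = 240*(-2*1/2) = 240*(-1) = -240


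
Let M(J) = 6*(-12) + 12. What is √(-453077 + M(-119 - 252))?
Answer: I*√453137 ≈ 673.15*I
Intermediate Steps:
M(J) = -60 (M(J) = -72 + 12 = -60)
√(-453077 + M(-119 - 252)) = √(-453077 - 60) = √(-453137) = I*√453137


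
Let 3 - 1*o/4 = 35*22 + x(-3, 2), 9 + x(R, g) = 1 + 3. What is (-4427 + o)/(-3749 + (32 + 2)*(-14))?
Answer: 23/13 ≈ 1.7692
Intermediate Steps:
x(R, g) = -5 (x(R, g) = -9 + (1 + 3) = -9 + 4 = -5)
o = -3048 (o = 12 - 4*(35*22 - 5) = 12 - 4*(770 - 5) = 12 - 4*765 = 12 - 3060 = -3048)
(-4427 + o)/(-3749 + (32 + 2)*(-14)) = (-4427 - 3048)/(-3749 + (32 + 2)*(-14)) = -7475/(-3749 + 34*(-14)) = -7475/(-3749 - 476) = -7475/(-4225) = -7475*(-1/4225) = 23/13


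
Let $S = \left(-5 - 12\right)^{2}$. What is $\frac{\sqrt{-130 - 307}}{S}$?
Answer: $\frac{i \sqrt{437}}{289} \approx 0.072334 i$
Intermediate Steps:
$S = 289$ ($S = \left(-17\right)^{2} = 289$)
$\frac{\sqrt{-130 - 307}}{S} = \frac{\sqrt{-130 - 307}}{289} = \sqrt{-437} \cdot \frac{1}{289} = i \sqrt{437} \cdot \frac{1}{289} = \frac{i \sqrt{437}}{289}$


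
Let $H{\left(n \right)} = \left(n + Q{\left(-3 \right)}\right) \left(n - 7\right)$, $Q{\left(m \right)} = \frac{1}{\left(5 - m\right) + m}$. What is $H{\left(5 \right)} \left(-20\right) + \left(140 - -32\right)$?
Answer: $380$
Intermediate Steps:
$Q{\left(m \right)} = \frac{1}{5}$
$H{\left(n \right)} = \left(-7 + n\right) \left(\frac{1}{5} + n\right)$ ($H{\left(n \right)} = \left(n + \frac{1}{5}\right) \left(n - 7\right) = \left(\frac{1}{5} + n\right) \left(-7 + n\right) = \left(-7 + n\right) \left(\frac{1}{5} + n\right)$)
$H{\left(5 \right)} \left(-20\right) + \left(140 - -32\right) = \left(- \frac{7}{5} + 5^{2} - 34\right) \left(-20\right) + \left(140 - -32\right) = \left(- \frac{7}{5} + 25 - 34\right) \left(-20\right) + \left(140 + 32\right) = \left(- \frac{52}{5}\right) \left(-20\right) + 172 = 208 + 172 = 380$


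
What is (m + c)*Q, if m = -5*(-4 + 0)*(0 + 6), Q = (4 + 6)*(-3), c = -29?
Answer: -2730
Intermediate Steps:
Q = -30 (Q = 10*(-3) = -30)
m = 120 (m = -(-20)*6 = -5*(-24) = 120)
(m + c)*Q = (120 - 29)*(-30) = 91*(-30) = -2730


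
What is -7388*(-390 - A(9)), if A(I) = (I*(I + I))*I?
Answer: 13653024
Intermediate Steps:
A(I) = 2*I³ (A(I) = (I*(2*I))*I = (2*I²)*I = 2*I³)
-7388*(-390 - A(9)) = -7388*(-390 - 2*9³) = -7388*(-390 - 2*729) = -7388*(-390 - 1*1458) = -7388*(-390 - 1458) = -7388*(-1848) = 13653024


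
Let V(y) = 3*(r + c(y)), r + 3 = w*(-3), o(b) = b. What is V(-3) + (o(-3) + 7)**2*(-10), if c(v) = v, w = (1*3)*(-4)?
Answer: -70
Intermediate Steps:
w = -12 (w = 3*(-4) = -12)
r = 33 (r = -3 - 12*(-3) = -3 + 36 = 33)
V(y) = 99 + 3*y (V(y) = 3*(33 + y) = 99 + 3*y)
V(-3) + (o(-3) + 7)**2*(-10) = (99 + 3*(-3)) + (-3 + 7)**2*(-10) = (99 - 9) + 4**2*(-10) = 90 + 16*(-10) = 90 - 160 = -70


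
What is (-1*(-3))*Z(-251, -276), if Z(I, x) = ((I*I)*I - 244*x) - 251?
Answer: -47238474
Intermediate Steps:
Z(I, x) = -251 + I**3 - 244*x (Z(I, x) = (I**2*I - 244*x) - 251 = (I**3 - 244*x) - 251 = -251 + I**3 - 244*x)
(-1*(-3))*Z(-251, -276) = (-1*(-3))*(-251 + (-251)**3 - 244*(-276)) = 3*(-251 - 15813251 + 67344) = 3*(-15746158) = -47238474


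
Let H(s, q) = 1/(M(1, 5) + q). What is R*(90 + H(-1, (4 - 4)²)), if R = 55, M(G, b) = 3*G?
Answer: 14905/3 ≈ 4968.3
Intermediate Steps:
H(s, q) = 1/(3 + q) (H(s, q) = 1/(3*1 + q) = 1/(3 + q))
R*(90 + H(-1, (4 - 4)²)) = 55*(90 + 1/(3 + (4 - 4)²)) = 55*(90 + 1/(3 + 0²)) = 55*(90 + 1/(3 + 0)) = 55*(90 + 1/3) = 55*(90 + ⅓) = 55*(271/3) = 14905/3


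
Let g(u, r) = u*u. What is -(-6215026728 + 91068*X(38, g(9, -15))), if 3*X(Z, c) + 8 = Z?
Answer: 6214116048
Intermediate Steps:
g(u, r) = u²
X(Z, c) = -8/3 + Z/3
-(-6215026728 + 91068*X(38, g(9, -15))) = -(-6215269576 + 1153528) = -91068/(1/((-8/3 + 38/3) - 68246)) = -91068/(1/(10 - 68246)) = -91068/(1/(-68236)) = -91068/(-1/68236) = -91068*(-68236) = 6214116048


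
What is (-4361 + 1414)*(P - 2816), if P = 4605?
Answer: -5272183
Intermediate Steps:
(-4361 + 1414)*(P - 2816) = (-4361 + 1414)*(4605 - 2816) = -2947*1789 = -5272183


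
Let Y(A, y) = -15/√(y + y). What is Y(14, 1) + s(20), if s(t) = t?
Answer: 20 - 15*√2/2 ≈ 9.3934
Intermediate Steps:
Y(A, y) = -15*√2/(2*√y)
Y(14, 1) + s(20) = -15*√2/(2*√1) + 20 = -15/2*√2*1 + 20 = -15*√2/2 + 20 = 20 - 15*√2/2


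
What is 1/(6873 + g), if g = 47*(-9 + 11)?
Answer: 1/6967 ≈ 0.00014353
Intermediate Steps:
g = 94 (g = 47*2 = 94)
1/(6873 + g) = 1/(6873 + 94) = 1/6967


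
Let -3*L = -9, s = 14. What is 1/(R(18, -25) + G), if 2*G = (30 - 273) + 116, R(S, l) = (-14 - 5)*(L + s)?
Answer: -2/773 ≈ -0.0025873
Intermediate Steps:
L = 3 (L = -⅓*(-9) = 3)
R(S, l) = -323 (R(S, l) = (-14 - 5)*(3 + 14) = -19*17 = -323)
G = -127/2 (G = ((30 - 273) + 116)/2 = (-243 + 116)/2 = (½)*(-127) = -127/2 ≈ -63.500)
1/(R(18, -25) + G) = 1/(-323 - 127/2) = 1/(-773/2) = -2/773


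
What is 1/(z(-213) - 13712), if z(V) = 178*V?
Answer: -1/51626 ≈ -1.9370e-5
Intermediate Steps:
1/(z(-213) - 13712) = 1/(178*(-213) - 13712) = 1/(-37914 - 13712) = 1/(-51626) = -1/51626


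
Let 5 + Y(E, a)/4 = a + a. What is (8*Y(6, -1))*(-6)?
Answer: 1344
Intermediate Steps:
Y(E, a) = -20 + 8*a (Y(E, a) = -20 + 4*(a + a) = -20 + 4*(2*a) = -20 + 8*a)
(8*Y(6, -1))*(-6) = (8*(-20 + 8*(-1)))*(-6) = (8*(-20 - 8))*(-6) = (8*(-28))*(-6) = -224*(-6) = 1344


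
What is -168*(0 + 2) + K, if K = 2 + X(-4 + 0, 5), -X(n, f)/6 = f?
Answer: -364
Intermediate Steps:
X(n, f) = -6*f
K = -28 (K = 2 - 6*5 = 2 - 30 = -28)
-168*(0 + 2) + K = -168*(0 + 2) - 28 = -168*2 - 28 = -56*6 - 28 = -336 - 28 = -364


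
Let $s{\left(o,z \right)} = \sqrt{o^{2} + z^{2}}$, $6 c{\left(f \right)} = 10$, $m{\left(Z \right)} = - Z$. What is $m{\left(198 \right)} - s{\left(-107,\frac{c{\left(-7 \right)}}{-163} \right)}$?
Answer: $-198 - \frac{\sqrt{2737696354}}{489} \approx -305.0$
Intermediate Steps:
$c{\left(f \right)} = \frac{5}{3}$ ($c{\left(f \right)} = \frac{1}{6} \cdot 10 = \frac{5}{3}$)
$m{\left(198 \right)} - s{\left(-107,\frac{c{\left(-7 \right)}}{-163} \right)} = \left(-1\right) 198 - \sqrt{\left(-107\right)^{2} + \left(\frac{5}{3 \left(-163\right)}\right)^{2}} = -198 - \sqrt{11449 + \left(\frac{5}{3} \left(- \frac{1}{163}\right)\right)^{2}} = -198 - \sqrt{11449 + \left(- \frac{5}{489}\right)^{2}} = -198 - \sqrt{11449 + \frac{25}{239121}} = -198 - \sqrt{\frac{2737696354}{239121}} = -198 - \frac{\sqrt{2737696354}}{489}$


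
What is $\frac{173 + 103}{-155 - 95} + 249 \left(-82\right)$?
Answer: $- \frac{2552388}{125} \approx -20419.0$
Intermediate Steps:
$\frac{173 + 103}{-155 - 95} + 249 \left(-82\right) = \frac{276}{-250} - 20418 = 276 \left(- \frac{1}{250}\right) - 20418 = - \frac{138}{125} - 20418 = - \frac{2552388}{125}$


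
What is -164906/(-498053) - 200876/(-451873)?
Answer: 174563463366/225056703269 ≈ 0.77564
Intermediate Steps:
-164906/(-498053) - 200876/(-451873) = -164906*(-1/498053) - 200876*(-1/451873) = 164906/498053 + 200876/451873 = 174563463366/225056703269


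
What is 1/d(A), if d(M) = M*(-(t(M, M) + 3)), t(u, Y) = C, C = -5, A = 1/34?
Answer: 17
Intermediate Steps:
A = 1/34 ≈ 0.029412
t(u, Y) = -5
d(M) = 2*M (d(M) = M*(-(-5 + 3)) = M*(-1*(-2)) = M*2 = 2*M)
1/d(A) = 1/(2*(1/34)) = 1/(1/17) = 17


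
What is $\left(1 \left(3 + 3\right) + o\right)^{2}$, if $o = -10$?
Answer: $16$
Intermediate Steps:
$\left(1 \left(3 + 3\right) + o\right)^{2} = \left(1 \left(3 + 3\right) - 10\right)^{2} = \left(1 \cdot 6 - 10\right)^{2} = \left(6 - 10\right)^{2} = \left(-4\right)^{2} = 16$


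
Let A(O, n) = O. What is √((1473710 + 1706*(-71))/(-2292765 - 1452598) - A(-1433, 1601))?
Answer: 7*√410136555846265/3745363 ≈ 37.850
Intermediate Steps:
√((1473710 + 1706*(-71))/(-2292765 - 1452598) - A(-1433, 1601)) = √((1473710 + 1706*(-71))/(-2292765 - 1452598) - 1*(-1433)) = √((1473710 - 121126)/(-3745363) + 1433) = √(1352584*(-1/3745363) + 1433) = √(-1352584/3745363 + 1433) = √(5365752595/3745363) = 7*√410136555846265/3745363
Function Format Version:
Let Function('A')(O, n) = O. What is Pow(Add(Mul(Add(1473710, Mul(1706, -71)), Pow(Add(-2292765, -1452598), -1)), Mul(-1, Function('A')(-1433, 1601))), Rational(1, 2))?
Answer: Mul(Rational(7, 3745363), Pow(410136555846265, Rational(1, 2))) ≈ 37.850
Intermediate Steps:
Pow(Add(Mul(Add(1473710, Mul(1706, -71)), Pow(Add(-2292765, -1452598), -1)), Mul(-1, Function('A')(-1433, 1601))), Rational(1, 2)) = Pow(Add(Mul(Add(1473710, Mul(1706, -71)), Pow(Add(-2292765, -1452598), -1)), Mul(-1, -1433)), Rational(1, 2)) = Pow(Add(Mul(Add(1473710, -121126), Pow(-3745363, -1)), 1433), Rational(1, 2)) = Pow(Add(Mul(1352584, Rational(-1, 3745363)), 1433), Rational(1, 2)) = Pow(Add(Rational(-1352584, 3745363), 1433), Rational(1, 2)) = Pow(Rational(5365752595, 3745363), Rational(1, 2)) = Mul(Rational(7, 3745363), Pow(410136555846265, Rational(1, 2)))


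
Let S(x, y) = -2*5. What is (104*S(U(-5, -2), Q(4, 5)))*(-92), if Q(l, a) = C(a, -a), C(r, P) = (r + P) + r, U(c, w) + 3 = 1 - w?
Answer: 95680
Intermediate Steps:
U(c, w) = -2 - w (U(c, w) = -3 + (1 - w) = -2 - w)
C(r, P) = P + 2*r (C(r, P) = (P + r) + r = P + 2*r)
Q(l, a) = a (Q(l, a) = -a + 2*a = a)
S(x, y) = -10
(104*S(U(-5, -2), Q(4, 5)))*(-92) = (104*(-10))*(-92) = -1040*(-92) = 95680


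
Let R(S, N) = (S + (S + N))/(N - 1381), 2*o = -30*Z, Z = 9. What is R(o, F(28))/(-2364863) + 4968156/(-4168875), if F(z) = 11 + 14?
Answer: -5310552093245981/4456185844084500 ≈ -1.1917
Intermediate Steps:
F(z) = 25
o = -135 (o = (-30*9)/2 = (1/2)*(-270) = -135)
R(S, N) = (N + 2*S)/(-1381 + N) (R(S, N) = (S + (N + S))/(-1381 + N) = (N + 2*S)/(-1381 + N))
R(o, F(28))/(-2364863) + 4968156/(-4168875) = ((25 + 2*(-135))/(-1381 + 25))/(-2364863) + 4968156/(-4168875) = ((25 - 270)/(-1356))*(-1/2364863) + 4968156*(-1/4168875) = -1/1356*(-245)*(-1/2364863) - 1656052/1389625 = (245/1356)*(-1/2364863) - 1656052/1389625 = -245/3206754228 - 1656052/1389625 = -5310552093245981/4456185844084500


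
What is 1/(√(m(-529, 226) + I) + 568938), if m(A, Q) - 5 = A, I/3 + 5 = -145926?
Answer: 568938/323690886161 - I*√438317/323690886161 ≈ 1.7577e-6 - 2.0453e-9*I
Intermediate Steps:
I = -437793 (I = -15 + 3*(-145926) = -15 - 437778 = -437793)
m(A, Q) = 5 + A
1/(√(m(-529, 226) + I) + 568938) = 1/(√((5 - 529) - 437793) + 568938) = 1/(√(-524 - 437793) + 568938) = 1/(√(-438317) + 568938) = 1/(I*√438317 + 568938) = 1/(568938 + I*√438317)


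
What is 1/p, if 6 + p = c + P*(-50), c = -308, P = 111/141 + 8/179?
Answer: -8413/2991632 ≈ -0.0028122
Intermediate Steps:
P = 6999/8413 (P = 111*(1/141) + 8*(1/179) = 37/47 + 8/179 = 6999/8413 ≈ 0.83193)
p = -2991632/8413 (p = -6 + (-308 + (6999/8413)*(-50)) = -6 + (-308 - 349950/8413) = -6 - 2941154/8413 = -2991632/8413 ≈ -355.60)
1/p = 1/(-2991632/8413) = -8413/2991632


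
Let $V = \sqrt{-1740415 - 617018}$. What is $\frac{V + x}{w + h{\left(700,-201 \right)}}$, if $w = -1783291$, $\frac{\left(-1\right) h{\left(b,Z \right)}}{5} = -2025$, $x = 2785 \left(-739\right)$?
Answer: $\frac{2058115}{1773166} - \frac{3 i \sqrt{261937}}{1773166} \approx 1.1607 - 0.0008659 i$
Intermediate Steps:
$x = -2058115$
$h{\left(b,Z \right)} = 10125$ ($h{\left(b,Z \right)} = \left(-5\right) \left(-2025\right) = 10125$)
$V = 3 i \sqrt{261937}$ ($V = \sqrt{-2357433} = 3 i \sqrt{261937} \approx 1535.4 i$)
$\frac{V + x}{w + h{\left(700,-201 \right)}} = \frac{3 i \sqrt{261937} - 2058115}{-1783291 + 10125} = \frac{-2058115 + 3 i \sqrt{261937}}{-1773166} = \left(-2058115 + 3 i \sqrt{261937}\right) \left(- \frac{1}{1773166}\right) = \frac{2058115}{1773166} - \frac{3 i \sqrt{261937}}{1773166}$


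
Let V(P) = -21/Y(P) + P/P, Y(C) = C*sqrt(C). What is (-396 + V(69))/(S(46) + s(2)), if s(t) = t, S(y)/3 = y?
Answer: -79/28 - sqrt(69)/31740 ≈ -2.8217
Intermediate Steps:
Y(C) = C**(3/2)
S(y) = 3*y
V(P) = 1 - 21/P**(3/2) (V(P) = -21/P**(3/2) + P/P = -21/P**(3/2) + 1 = 1 - 21/P**(3/2))
(-396 + V(69))/(S(46) + s(2)) = (-396 + (1 - 7*sqrt(69)/1587))/(3*46 + 2) = (-396 + (1 - 7*sqrt(69)/1587))/(138 + 2) = (-396 + (1 - 7*sqrt(69)/1587))/140 = (-395 - 7*sqrt(69)/1587)*(1/140) = -79/28 - sqrt(69)/31740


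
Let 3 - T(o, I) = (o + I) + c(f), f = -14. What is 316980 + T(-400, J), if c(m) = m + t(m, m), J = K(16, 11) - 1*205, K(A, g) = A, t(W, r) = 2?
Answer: 317584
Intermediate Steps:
J = -189 (J = 16 - 1*205 = 16 - 205 = -189)
c(m) = 2 + m (c(m) = m + 2 = 2 + m)
T(o, I) = 15 - I - o (T(o, I) = 3 - ((o + I) + (2 - 14)) = 3 - ((I + o) - 12) = 3 - (-12 + I + o) = 3 + (12 - I - o) = 15 - I - o)
316980 + T(-400, J) = 316980 + (15 - 1*(-189) - 1*(-400)) = 316980 + (15 + 189 + 400) = 316980 + 604 = 317584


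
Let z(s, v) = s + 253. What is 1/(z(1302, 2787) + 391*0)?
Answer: 1/1555 ≈ 0.00064309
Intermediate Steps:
z(s, v) = 253 + s
1/(z(1302, 2787) + 391*0) = 1/((253 + 1302) + 391*0) = 1/(1555 + 0) = 1/1555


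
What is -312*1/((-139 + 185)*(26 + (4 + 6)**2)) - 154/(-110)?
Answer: 3251/2415 ≈ 1.3462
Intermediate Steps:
-312*1/((-139 + 185)*(26 + (4 + 6)**2)) - 154/(-110) = -312*1/(46*(26 + 10**2)) - 154*(-1/110) = -312*1/(46*(26 + 100)) + 7/5 = -312/(126*46) + 7/5 = -312/5796 + 7/5 = -312*1/5796 + 7/5 = -26/483 + 7/5 = 3251/2415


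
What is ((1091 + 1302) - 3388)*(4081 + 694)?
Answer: -4751125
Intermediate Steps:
((1091 + 1302) - 3388)*(4081 + 694) = (2393 - 3388)*4775 = -995*4775 = -4751125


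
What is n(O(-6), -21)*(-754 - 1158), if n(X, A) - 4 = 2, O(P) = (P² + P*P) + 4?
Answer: -11472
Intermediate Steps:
O(P) = 4 + 2*P² (O(P) = (P² + P²) + 4 = 2*P² + 4 = 4 + 2*P²)
n(X, A) = 6 (n(X, A) = 4 + 2 = 6)
n(O(-6), -21)*(-754 - 1158) = 6*(-754 - 1158) = 6*(-1912) = -11472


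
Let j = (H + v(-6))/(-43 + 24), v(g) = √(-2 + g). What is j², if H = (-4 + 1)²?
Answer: 73/361 + 36*I*√2/361 ≈ 0.20222 + 0.14103*I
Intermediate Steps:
H = 9 (H = (-3)² = 9)
j = -9/19 - 2*I*√2/19 (j = (9 + √(-2 - 6))/(-43 + 24) = (9 + √(-8))/(-19) = (9 + 2*I*√2)*(-1/19) = -9/19 - 2*I*√2/19 ≈ -0.47368 - 0.14886*I)
j² = (-9/19 - 2*I*√2/19)²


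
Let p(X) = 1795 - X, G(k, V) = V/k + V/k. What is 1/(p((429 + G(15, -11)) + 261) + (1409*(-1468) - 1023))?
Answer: -15/31024928 ≈ -4.8348e-7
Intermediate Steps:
G(k, V) = 2*V/k
1/(p((429 + G(15, -11)) + 261) + (1409*(-1468) - 1023)) = 1/((1795 - ((429 + 2*(-11)/15) + 261)) + (1409*(-1468) - 1023)) = 1/((1795 - ((429 + 2*(-11)*(1/15)) + 261)) + (-2068412 - 1023)) = 1/((1795 - ((429 - 22/15) + 261)) - 2069435) = 1/((1795 - (6413/15 + 261)) - 2069435) = 1/((1795 - 1*10328/15) - 2069435) = 1/((1795 - 10328/15) - 2069435) = 1/(16597/15 - 2069435) = 1/(-31024928/15) = -15/31024928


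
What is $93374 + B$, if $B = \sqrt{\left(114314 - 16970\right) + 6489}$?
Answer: $93374 + 3 \sqrt{11537} \approx 93696.0$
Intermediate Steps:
$B = 3 \sqrt{11537}$ ($B = \sqrt{\left(114314 - 16970\right) + 6489} = \sqrt{97344 + 6489} = \sqrt{103833} = 3 \sqrt{11537} \approx 322.23$)
$93374 + B = 93374 + 3 \sqrt{11537}$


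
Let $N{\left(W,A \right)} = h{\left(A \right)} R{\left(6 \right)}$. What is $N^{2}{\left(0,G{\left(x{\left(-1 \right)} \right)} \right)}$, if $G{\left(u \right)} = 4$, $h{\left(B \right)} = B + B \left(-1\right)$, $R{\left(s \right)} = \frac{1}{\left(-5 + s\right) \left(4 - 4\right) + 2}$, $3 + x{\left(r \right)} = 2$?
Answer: $0$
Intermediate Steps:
$x{\left(r \right)} = -1$ ($x{\left(r \right)} = -3 + 2 = -1$)
$R{\left(s \right)} = \frac{1}{2}$ ($R{\left(s \right)} = \frac{1}{\left(-5 + s\right) 0 + 2} = \frac{1}{0 + 2} = \frac{1}{2}$)
$h{\left(B \right)} = 0$ ($h{\left(B \right)} = B - B = 0$)
$N{\left(W,A \right)} = 0$ ($N{\left(W,A \right)} = 0 \cdot \frac{1}{2} = 0$)
$N^{2}{\left(0,G{\left(x{\left(-1 \right)} \right)} \right)} = 0^{2} = 0$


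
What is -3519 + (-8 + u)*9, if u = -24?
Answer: -3807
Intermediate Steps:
-3519 + (-8 + u)*9 = -3519 + (-8 - 24)*9 = -3519 - 32*9 = -3519 - 288 = -3807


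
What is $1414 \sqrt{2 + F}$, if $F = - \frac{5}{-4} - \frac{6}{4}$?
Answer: $707 \sqrt{7} \approx 1870.5$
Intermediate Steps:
$F = - \frac{1}{4}$ ($F = \left(-5\right) \left(- \frac{1}{4}\right) - \frac{3}{2} = \frac{5}{4} - \frac{3}{2} = - \frac{1}{4} \approx -0.25$)
$1414 \sqrt{2 + F} = 1414 \sqrt{2 - \frac{1}{4}} = 1414 \sqrt{\frac{7}{4}} = 1414 \frac{\sqrt{7}}{2} = 707 \sqrt{7}$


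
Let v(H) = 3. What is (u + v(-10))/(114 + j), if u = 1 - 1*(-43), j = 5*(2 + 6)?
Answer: 47/154 ≈ 0.30519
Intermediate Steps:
j = 40 (j = 5*8 = 40)
u = 44 (u = 1 + 43 = 44)
(u + v(-10))/(114 + j) = (44 + 3)/(114 + 40) = 47/154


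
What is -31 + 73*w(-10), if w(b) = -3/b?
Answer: -91/10 ≈ -9.1000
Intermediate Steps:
-31 + 73*w(-10) = -31 + 73*(-3/(-10)) = -31 + 73*(-3*(-1/10)) = -31 + 73*(3/10) = -31 + 219/10 = -91/10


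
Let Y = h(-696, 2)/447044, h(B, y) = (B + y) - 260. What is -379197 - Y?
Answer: -84758871357/223522 ≈ -3.7920e+5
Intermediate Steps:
h(B, y) = -260 + B + y
Y = -477/223522 (Y = (-260 - 696 + 2)/447044 = -954*1/447044 = -477/223522 ≈ -0.0021340)
-379197 - Y = -379197 - 1*(-477/223522) = -379197 + 477/223522 = -84758871357/223522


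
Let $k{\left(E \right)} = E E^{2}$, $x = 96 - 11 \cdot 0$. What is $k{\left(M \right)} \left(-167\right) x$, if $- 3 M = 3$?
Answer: $16032$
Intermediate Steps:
$M = -1$ ($M = \left(- \frac{1}{3}\right) 3 = -1$)
$x = 96$ ($x = 96 - 0 = 96 + 0 = 96$)
$k{\left(E \right)} = E^{3}$
$k{\left(M \right)} \left(-167\right) x = \left(-1\right)^{3} \left(-167\right) 96 = \left(-1\right) \left(-167\right) 96 = 167 \cdot 96 = 16032$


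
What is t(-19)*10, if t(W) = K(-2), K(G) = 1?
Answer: 10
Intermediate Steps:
t(W) = 1
t(-19)*10 = 1*10 = 10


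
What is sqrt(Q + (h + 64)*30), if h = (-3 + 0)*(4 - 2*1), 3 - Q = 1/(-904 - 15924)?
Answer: sqrt(123396379435)/8414 ≈ 41.749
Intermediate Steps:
Q = 50485/16828 (Q = 3 - 1/(-904 - 15924) = 3 - 1/(-16828) = 3 - 1*(-1/16828) = 3 + 1/16828 = 50485/16828 ≈ 3.0001)
h = -6 (h = -3*(4 - 2) = -3*2 = -6)
sqrt(Q + (h + 64)*30) = sqrt(50485/16828 + (-6 + 64)*30) = sqrt(50485/16828 + 58*30) = sqrt(50485/16828 + 1740) = sqrt(29331205/16828) = sqrt(123396379435)/8414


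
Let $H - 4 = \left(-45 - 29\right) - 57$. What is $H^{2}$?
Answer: $16129$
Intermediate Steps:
$H = -127$ ($H = 4 - 131 = -127$)
$H^{2} = \left(-127\right)^{2} = 16129$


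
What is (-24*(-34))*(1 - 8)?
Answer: -5712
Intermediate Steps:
(-24*(-34))*(1 - 8) = 816*(-7) = -5712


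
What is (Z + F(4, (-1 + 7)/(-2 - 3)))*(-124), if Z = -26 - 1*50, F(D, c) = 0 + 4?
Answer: 8928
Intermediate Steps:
F(D, c) = 4
Z = -76 (Z = -26 - 50 = -76)
(Z + F(4, (-1 + 7)/(-2 - 3)))*(-124) = (-76 + 4)*(-124) = -72*(-124) = 8928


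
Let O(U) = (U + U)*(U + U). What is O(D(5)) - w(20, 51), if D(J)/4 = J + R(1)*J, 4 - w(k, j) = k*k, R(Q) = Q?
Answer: 6796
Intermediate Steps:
w(k, j) = 4 - k² (w(k, j) = 4 - k*k = 4 - k²)
D(J) = 8*J (D(J) = 4*(J + 1*J) = 4*(J + J) = 4*(2*J) = 8*J)
O(U) = 4*U² (O(U) = (2*U)*(2*U) = 4*U²)
O(D(5)) - w(20, 51) = 4*(8*5)² - (4 - 1*20²) = 4*40² - (4 - 1*400) = 4*1600 - (4 - 400) = 6400 - 1*(-396) = 6400 + 396 = 6796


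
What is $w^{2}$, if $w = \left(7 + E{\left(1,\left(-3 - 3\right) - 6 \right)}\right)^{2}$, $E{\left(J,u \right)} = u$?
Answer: $625$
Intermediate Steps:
$w = 25$ ($w = \left(7 - 12\right)^{2} = \left(-5\right)^{2} = 25$)
$w^{2} = 25^{2} = 625$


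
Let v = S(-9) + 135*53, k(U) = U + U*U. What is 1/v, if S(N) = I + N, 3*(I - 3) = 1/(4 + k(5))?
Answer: 102/729199 ≈ 0.00013988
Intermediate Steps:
k(U) = U + U²
I = 307/102 (I = 3 + 1/(3*(4 + 5*(1 + 5))) = 3 + 1/(3*(4 + 5*6)) = 3 + 1/(3*(4 + 30)) = 3 + (⅓)/34 = 3 + (⅓)*(1/34) = 3 + 1/102 = 307/102 ≈ 3.0098)
S(N) = 307/102 + N
v = 729199/102 (v = (307/102 - 9) + 135*53 = -611/102 + 7155 = 729199/102 ≈ 7149.0)
1/v = 1/(729199/102) = 102/729199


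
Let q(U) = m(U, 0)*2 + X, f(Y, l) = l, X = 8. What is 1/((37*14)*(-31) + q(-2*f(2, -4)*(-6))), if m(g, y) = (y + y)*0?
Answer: -1/16050 ≈ -6.2305e-5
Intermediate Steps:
m(g, y) = 0 (m(g, y) = (2*y)*0 = 0)
q(U) = 8 (q(U) = 0*2 + 8 = 0 + 8 = 8)
1/((37*14)*(-31) + q(-2*f(2, -4)*(-6))) = 1/((37*14)*(-31) + 8) = 1/(518*(-31) + 8) = 1/(-16058 + 8) = 1/(-16050) = -1/16050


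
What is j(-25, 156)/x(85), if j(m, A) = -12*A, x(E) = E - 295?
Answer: 312/35 ≈ 8.9143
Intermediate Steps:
x(E) = -295 + E
j(-25, 156)/x(85) = (-12*156)/(-295 + 85) = -1872/(-210) = -1872*(-1/210) = 312/35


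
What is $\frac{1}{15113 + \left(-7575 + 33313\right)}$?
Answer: $\frac{1}{40851} \approx 2.4479 \cdot 10^{-5}$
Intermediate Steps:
$\frac{1}{15113 + \left(-7575 + 33313\right)} = \frac{1}{15113 + 25738} = \frac{1}{40851}$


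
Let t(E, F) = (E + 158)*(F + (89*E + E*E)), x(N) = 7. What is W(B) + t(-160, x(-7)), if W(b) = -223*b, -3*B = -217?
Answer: -116593/3 ≈ -38864.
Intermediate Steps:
B = 217/3 (B = -⅓*(-217) = 217/3 ≈ 72.333)
t(E, F) = (158 + E)*(F + E² + 89*E) (t(E, F) = (158 + E)*(F + (89*E + E²)) = (158 + E)*(F + (E² + 89*E)) = (158 + E)*(F + E² + 89*E))
W(B) + t(-160, x(-7)) = -223*217/3 + ((-160)³ + 158*7 + 247*(-160)² + 14062*(-160) - 160*7) = -48391/3 + (-4096000 + 1106 + 247*25600 - 2249920 - 1120) = -48391/3 + (-4096000 + 1106 + 6323200 - 2249920 - 1120) = -48391/3 - 22734 = -116593/3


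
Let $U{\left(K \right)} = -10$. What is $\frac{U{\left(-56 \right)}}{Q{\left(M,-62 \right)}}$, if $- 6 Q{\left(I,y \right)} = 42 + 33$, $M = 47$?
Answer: $\frac{4}{5} \approx 0.8$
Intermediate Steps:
$Q{\left(I,y \right)} = - \frac{25}{2}$ ($Q{\left(I,y \right)} = - \frac{42 + 33}{6} = \left(- \frac{1}{6}\right) 75 = - \frac{25}{2}$)
$\frac{U{\left(-56 \right)}}{Q{\left(M,-62 \right)}} = - \frac{10}{- \frac{25}{2}} = \left(-10\right) \left(- \frac{2}{25}\right) = \frac{4}{5}$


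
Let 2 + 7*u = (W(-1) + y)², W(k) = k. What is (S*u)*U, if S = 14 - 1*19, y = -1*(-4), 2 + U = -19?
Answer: 105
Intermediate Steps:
U = -21 (U = -2 - 19 = -21)
y = 4
u = 1 (u = -2/7 + (-1 + 4)²/7 = -2/7 + (⅐)*3² = -2/7 + (⅐)*9 = -2/7 + 9/7 = 1)
S = -5 (S = 14 - 19 = -5)
(S*u)*U = -5*1*(-21) = -5*(-21) = 105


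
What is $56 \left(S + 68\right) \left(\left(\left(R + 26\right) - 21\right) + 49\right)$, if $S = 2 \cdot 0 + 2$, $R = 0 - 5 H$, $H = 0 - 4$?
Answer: $290080$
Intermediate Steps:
$H = -4$ ($H = 0 - 4 = -4$)
$R = 20$ ($R = 0 - -20 = 0 + 20 = 20$)
$S = 2$ ($S = 0 + 2 = 2$)
$56 \left(S + 68\right) \left(\left(\left(R + 26\right) - 21\right) + 49\right) = 56 \left(2 + 68\right) \left(\left(\left(20 + 26\right) - 21\right) + 49\right) = 56 \cdot 70 \left(\left(46 - 21\right) + 49\right) = 56 \cdot 70 \left(25 + 49\right) = 56 \cdot 70 \cdot 74 = 56 \cdot 5180 = 290080$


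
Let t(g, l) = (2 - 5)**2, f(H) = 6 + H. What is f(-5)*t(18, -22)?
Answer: 9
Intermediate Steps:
t(g, l) = 9 (t(g, l) = (-3)**2 = 9)
f(-5)*t(18, -22) = (6 - 5)*9 = 1*9 = 9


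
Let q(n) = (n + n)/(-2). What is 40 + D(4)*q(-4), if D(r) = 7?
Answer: 68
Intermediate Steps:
q(n) = -n (q(n) = (2*n)*(-1/2) = -n)
40 + D(4)*q(-4) = 40 + 7*(-1*(-4)) = 40 + 7*4 = 40 + 28 = 68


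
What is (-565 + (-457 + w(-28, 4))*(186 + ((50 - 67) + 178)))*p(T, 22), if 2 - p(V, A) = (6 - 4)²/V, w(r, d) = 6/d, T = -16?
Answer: -2855223/8 ≈ -3.5690e+5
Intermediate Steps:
p(V, A) = 2 - 4/V (p(V, A) = 2 - (6 - 4)²/V = 2 - 2²/V = 2 - 4/V)
(-565 + (-457 + w(-28, 4))*(186 + ((50 - 67) + 178)))*p(T, 22) = (-565 + (-457 + 6/4)*(186 + ((50 - 67) + 178)))*(2 - 4/(-16)) = (-565 + (-457 + 6*(¼))*(186 + (-17 + 178)))*(2 - 4*(-1/16)) = (-565 + (-457 + 3/2)*(186 + 161))*(2 + ¼) = (-565 - 911/2*347)*(9/4) = (-565 - 316117/2)*(9/4) = -317247/2*9/4 = -2855223/8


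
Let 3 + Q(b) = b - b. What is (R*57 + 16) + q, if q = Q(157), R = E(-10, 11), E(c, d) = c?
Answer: -557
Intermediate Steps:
Q(b) = -3 (Q(b) = -3 + (b - b) = -3 + 0 = -3)
R = -10
q = -3
(R*57 + 16) + q = (-10*57 + 16) - 3 = (-570 + 16) - 3 = -554 - 3 = -557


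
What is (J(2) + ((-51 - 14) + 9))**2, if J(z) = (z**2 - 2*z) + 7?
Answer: 2401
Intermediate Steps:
J(z) = 7 + z**2 - 2*z
(J(2) + ((-51 - 14) + 9))**2 = ((7 + 2**2 - 2*2) + ((-51 - 14) + 9))**2 = ((7 + 4 - 4) + (-65 + 9))**2 = (7 - 56)**2 = (-49)**2 = 2401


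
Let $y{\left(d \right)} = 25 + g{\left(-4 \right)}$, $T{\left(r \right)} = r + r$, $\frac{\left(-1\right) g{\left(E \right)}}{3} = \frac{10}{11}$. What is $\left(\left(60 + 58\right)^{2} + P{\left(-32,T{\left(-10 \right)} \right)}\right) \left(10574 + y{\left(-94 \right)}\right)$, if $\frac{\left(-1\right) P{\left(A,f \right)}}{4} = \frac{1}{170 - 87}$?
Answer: $\frac{134705837592}{913} \approx 1.4754 \cdot 10^{8}$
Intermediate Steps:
$g{\left(E \right)} = - \frac{30}{11}$ ($g{\left(E \right)} = - 3 \cdot \frac{10}{11} = - 3 \cdot 10 \cdot \frac{1}{11} = \left(-3\right) \frac{10}{11} = - \frac{30}{11}$)
$T{\left(r \right)} = 2 r$
$P{\left(A,f \right)} = - \frac{4}{83}$ ($P{\left(A,f \right)} = - \frac{4}{170 - 87} = - \frac{4}{83}$)
$y{\left(d \right)} = \frac{245}{11}$ ($y{\left(d \right)} = 25 - \frac{30}{11} = \frac{245}{11}$)
$\left(\left(60 + 58\right)^{2} + P{\left(-32,T{\left(-10 \right)} \right)}\right) \left(10574 + y{\left(-94 \right)}\right) = \left(\left(60 + 58\right)^{2} - \frac{4}{83}\right) \left(10574 + \frac{245}{11}\right) = \left(118^{2} - \frac{4}{83}\right) \frac{116559}{11} = \left(13924 - \frac{4}{83}\right) \frac{116559}{11} = \frac{1155688}{83} \cdot \frac{116559}{11} = \frac{134705837592}{913}$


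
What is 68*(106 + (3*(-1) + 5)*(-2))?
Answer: 6936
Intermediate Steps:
68*(106 + (3*(-1) + 5)*(-2)) = 68*(106 + (-3 + 5)*(-2)) = 68*(106 + 2*(-2)) = 68*(106 - 4) = 68*102 = 6936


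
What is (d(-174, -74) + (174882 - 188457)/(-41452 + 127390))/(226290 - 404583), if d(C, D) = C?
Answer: 4988929/5107381278 ≈ 0.00097681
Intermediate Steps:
(d(-174, -74) + (174882 - 188457)/(-41452 + 127390))/(226290 - 404583) = (-174 + (174882 - 188457)/(-41452 + 127390))/(226290 - 404583) = (-174 - 13575/85938)/(-178293) = (-174 - 13575*1/85938)*(-1/178293) = (-174 - 4525/28646)*(-1/178293) = -4988929/28646*(-1/178293) = 4988929/5107381278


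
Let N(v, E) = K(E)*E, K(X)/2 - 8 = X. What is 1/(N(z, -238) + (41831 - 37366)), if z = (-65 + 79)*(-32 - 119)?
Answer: 1/113945 ≈ 8.7762e-6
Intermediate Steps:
K(X) = 16 + 2*X
z = -2114 (z = 14*(-151) = -2114)
N(v, E) = E*(16 + 2*E) (N(v, E) = (16 + 2*E)*E = E*(16 + 2*E))
1/(N(z, -238) + (41831 - 37366)) = 1/(2*(-238)*(8 - 238) + (41831 - 37366)) = 1/(2*(-238)*(-230) + 4465) = 1/(109480 + 4465) = 1/113945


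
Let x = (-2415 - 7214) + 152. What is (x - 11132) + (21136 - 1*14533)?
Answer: -14006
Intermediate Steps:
x = -9477 (x = -9629 + 152 = -9477)
(x - 11132) + (21136 - 1*14533) = (-9477 - 11132) + (21136 - 1*14533) = -20609 + (21136 - 14533) = -20609 + 6603 = -14006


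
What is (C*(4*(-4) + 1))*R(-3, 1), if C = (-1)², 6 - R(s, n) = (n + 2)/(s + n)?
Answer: -225/2 ≈ -112.50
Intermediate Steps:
R(s, n) = 6 - (2 + n)/(n + s) (R(s, n) = 6 - (n + 2)/(s + n) = 6 - (2 + n)/(n + s))
C = 1
(C*(4*(-4) + 1))*R(-3, 1) = (1*(4*(-4) + 1))*((-2 + 5*1 + 6*(-3))/(1 - 3)) = (1*(-16 + 1))*((-2 + 5 - 18)/(-2)) = (1*(-15))*(-½*(-15)) = -15*15/2 = -225/2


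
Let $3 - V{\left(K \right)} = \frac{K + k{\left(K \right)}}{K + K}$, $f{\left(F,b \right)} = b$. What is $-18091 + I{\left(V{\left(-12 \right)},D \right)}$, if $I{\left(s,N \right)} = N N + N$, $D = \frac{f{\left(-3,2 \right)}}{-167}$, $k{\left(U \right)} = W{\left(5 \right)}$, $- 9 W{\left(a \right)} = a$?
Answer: $- \frac{504540229}{27889} \approx -18091.0$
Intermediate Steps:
$W{\left(a \right)} = - \frac{a}{9}$
$k{\left(U \right)} = - \frac{5}{9}$ ($k{\left(U \right)} = \left(- \frac{1}{9}\right) 5 = - \frac{5}{9}$)
$V{\left(K \right)} = 3 - \frac{- \frac{5}{9} + K}{2 K}$ ($V{\left(K \right)} = 3 - \frac{K - \frac{5}{9}}{K + K} = 3 - \frac{- \frac{5}{9} + K}{2 K}$)
$D = - \frac{2}{167}$ ($D = \frac{2}{-167} = 2 \left(- \frac{1}{167}\right) = - \frac{2}{167} \approx -0.011976$)
$I{\left(s,N \right)} = N + N^{2}$ ($I{\left(s,N \right)} = N^{2} + N = N + N^{2}$)
$-18091 + I{\left(V{\left(-12 \right)},D \right)} = -18091 - \frac{2 \left(1 - \frac{2}{167}\right)}{167} = -18091 - \frac{330}{27889} = - \frac{504540229}{27889}$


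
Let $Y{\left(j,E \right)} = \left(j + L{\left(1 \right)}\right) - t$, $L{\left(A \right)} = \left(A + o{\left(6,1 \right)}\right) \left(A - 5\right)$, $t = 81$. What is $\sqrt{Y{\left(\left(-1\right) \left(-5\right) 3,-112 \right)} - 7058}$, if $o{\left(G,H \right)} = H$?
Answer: $2 i \sqrt{1783} \approx 84.451 i$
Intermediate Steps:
$L{\left(A \right)} = \left(1 + A\right) \left(-5 + A\right)$ ($L{\left(A \right)} = \left(A + 1\right) \left(A - 5\right) = \left(1 + A\right) \left(-5 + A\right)$)
$Y{\left(j,E \right)} = -89 + j$ ($Y{\left(j,E \right)} = \left(j - \left(9 - 1\right)\right) - 81 = \left(j - 8\right) - 81 = \left(-8 + j\right) - 81 = -89 + j$)
$\sqrt{Y{\left(\left(-1\right) \left(-5\right) 3,-112 \right)} - 7058} = \sqrt{\left(-89 + \left(-1\right) \left(-5\right) 3\right) - 7058} = \sqrt{\left(-89 + 5 \cdot 3\right) - 7058} = \sqrt{\left(-89 + 15\right) - 7058} = \sqrt{-74 - 7058} = \sqrt{-7132} = 2 i \sqrt{1783}$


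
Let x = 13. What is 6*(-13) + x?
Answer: -65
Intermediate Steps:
6*(-13) + x = 6*(-13) + 13 = -78 + 13 = -65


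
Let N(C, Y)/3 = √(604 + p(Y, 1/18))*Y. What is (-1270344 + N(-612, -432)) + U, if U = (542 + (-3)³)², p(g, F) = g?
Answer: -1005119 - 2592*√43 ≈ -1.0221e+6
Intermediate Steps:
N(C, Y) = 3*Y*√(604 + Y) (N(C, Y) = 3*(√(604 + Y)*Y) = 3*(Y*√(604 + Y)) = 3*Y*√(604 + Y))
U = 265225 (U = (542 - 27)² = 515² = 265225)
(-1270344 + N(-612, -432)) + U = (-1270344 + 3*(-432)*√(604 - 432)) + 265225 = (-1270344 + 3*(-432)*√172) + 265225 = (-1270344 + 3*(-432)*(2*√43)) + 265225 = (-1270344 - 2592*√43) + 265225 = -1005119 - 2592*√43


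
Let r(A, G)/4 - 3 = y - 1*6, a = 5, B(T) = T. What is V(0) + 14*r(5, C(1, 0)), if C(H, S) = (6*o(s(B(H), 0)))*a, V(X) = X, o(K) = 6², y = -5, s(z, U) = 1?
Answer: -448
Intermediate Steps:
o(K) = 36
C(H, S) = 1080 (C(H, S) = (6*36)*5 = 216*5 = 1080)
r(A, G) = -32 (r(A, G) = 12 + 4*(-5 - 1*6) = 12 + 4*(-5 - 6) = 12 + 4*(-11) = 12 - 44 = -32)
V(0) + 14*r(5, C(1, 0)) = 0 + 14*(-32) = 0 - 448 = -448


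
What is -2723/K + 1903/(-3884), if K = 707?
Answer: -1703079/392284 ≈ -4.3414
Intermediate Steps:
-2723/K + 1903/(-3884) = -2723/707 + 1903/(-3884) = -2723*1/707 + 1903*(-1/3884) = -389/101 - 1903/3884 = -1703079/392284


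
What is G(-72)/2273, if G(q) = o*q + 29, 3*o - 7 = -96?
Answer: 2165/2273 ≈ 0.95249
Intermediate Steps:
o = -89/3 (o = 7/3 + (⅓)*(-96) = 7/3 - 32 = -89/3 ≈ -29.667)
G(q) = 29 - 89*q/3 (G(q) = -89*q/3 + 29 = 29 - 89*q/3)
G(-72)/2273 = (29 - 89/3*(-72))/2273 = (29 + 2136)*(1/2273) = 2165*(1/2273) = 2165/2273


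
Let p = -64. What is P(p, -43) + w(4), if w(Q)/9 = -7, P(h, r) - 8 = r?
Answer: -98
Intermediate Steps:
P(h, r) = 8 + r
w(Q) = -63 (w(Q) = 9*(-7) = -63)
P(p, -43) + w(4) = (8 - 43) - 63 = -35 - 63 = -98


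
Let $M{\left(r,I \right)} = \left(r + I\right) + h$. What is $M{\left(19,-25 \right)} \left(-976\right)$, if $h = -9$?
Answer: $14640$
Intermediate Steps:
$M{\left(r,I \right)} = -9 + I + r$ ($M{\left(r,I \right)} = \left(r + I\right) - 9 = \left(I + r\right) - 9 = -9 + I + r$)
$M{\left(19,-25 \right)} \left(-976\right) = \left(-9 - 25 + 19\right) \left(-976\right) = \left(-15\right) \left(-976\right) = 14640$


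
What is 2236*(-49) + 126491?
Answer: 16927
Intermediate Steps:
2236*(-49) + 126491 = -109564 + 126491 = 16927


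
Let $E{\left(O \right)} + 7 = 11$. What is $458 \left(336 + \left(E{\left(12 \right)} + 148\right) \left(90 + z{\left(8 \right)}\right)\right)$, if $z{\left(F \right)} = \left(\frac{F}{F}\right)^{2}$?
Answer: $6488944$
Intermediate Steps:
$z{\left(F \right)} = 1$ ($z{\left(F \right)} = 1^{2} = 1$)
$E{\left(O \right)} = 4$ ($E{\left(O \right)} = -7 + 11 = 4$)
$458 \left(336 + \left(E{\left(12 \right)} + 148\right) \left(90 + z{\left(8 \right)}\right)\right) = 458 \left(336 + \left(4 + 148\right) \left(90 + 1\right)\right) = 458 \left(336 + 152 \cdot 91\right) = 458 \left(336 + 13832\right) = 458 \cdot 14168 = 6488944$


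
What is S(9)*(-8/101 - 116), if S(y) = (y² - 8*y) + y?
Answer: -211032/101 ≈ -2089.4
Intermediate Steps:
S(y) = y² - 7*y
S(9)*(-8/101 - 116) = (9*(-7 + 9))*(-8/101 - 116) = (9*2)*(-8*1/101 - 116) = 18*(-8/101 - 116) = 18*(-11724/101) = -211032/101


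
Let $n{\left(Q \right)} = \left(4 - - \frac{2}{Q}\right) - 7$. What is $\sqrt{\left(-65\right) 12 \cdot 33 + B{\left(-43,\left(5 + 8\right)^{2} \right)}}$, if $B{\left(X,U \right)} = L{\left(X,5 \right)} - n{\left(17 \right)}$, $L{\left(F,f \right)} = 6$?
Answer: $\frac{i \sqrt{7436293}}{17} \approx 160.41 i$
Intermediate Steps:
$n{\left(Q \right)} = -3 + \frac{2}{Q}$ ($n{\left(Q \right)} = \left(4 + \frac{2}{Q}\right) - 7 = -3 + \frac{2}{Q}$)
$B{\left(X,U \right)} = \frac{151}{17}$ ($B{\left(X,U \right)} = 6 - \left(-3 + \frac{2}{17}\right) = 6 - - \frac{49}{17} = 6 + \frac{49}{17} = \frac{151}{17}$)
$\sqrt{\left(-65\right) 12 \cdot 33 + B{\left(-43,\left(5 + 8\right)^{2} \right)}} = \sqrt{\left(-65\right) 12 \cdot 33 + \frac{151}{17}} = \sqrt{\left(-780\right) 33 + \frac{151}{17}} = \sqrt{-25740 + \frac{151}{17}} = \sqrt{- \frac{437429}{17}} = \frac{i \sqrt{7436293}}{17}$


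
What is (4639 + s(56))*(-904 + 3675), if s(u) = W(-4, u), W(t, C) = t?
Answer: 12843585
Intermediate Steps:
s(u) = -4
(4639 + s(56))*(-904 + 3675) = (4639 - 4)*(-904 + 3675) = 4635*2771 = 12843585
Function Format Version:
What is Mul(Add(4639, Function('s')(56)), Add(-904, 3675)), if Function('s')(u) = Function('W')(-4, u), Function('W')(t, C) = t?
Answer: 12843585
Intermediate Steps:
Function('s')(u) = -4
Mul(Add(4639, Function('s')(56)), Add(-904, 3675)) = Mul(Add(4639, -4), Add(-904, 3675)) = Mul(4635, 2771) = 12843585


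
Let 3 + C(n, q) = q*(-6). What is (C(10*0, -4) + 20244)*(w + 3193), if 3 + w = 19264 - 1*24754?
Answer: -46609500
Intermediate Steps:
w = -5493 (w = -3 + (19264 - 1*24754) = -3 + (19264 - 24754) = -3 - 5490 = -5493)
C(n, q) = -3 - 6*q (C(n, q) = -3 + q*(-6) = -3 - 6*q)
(C(10*0, -4) + 20244)*(w + 3193) = ((-3 - 6*(-4)) + 20244)*(-5493 + 3193) = ((-3 + 24) + 20244)*(-2300) = (21 + 20244)*(-2300) = 20265*(-2300) = -46609500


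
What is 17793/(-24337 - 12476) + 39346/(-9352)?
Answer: -38448677/8197028 ≈ -4.6906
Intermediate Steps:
17793/(-24337 - 12476) + 39346/(-9352) = 17793/(-36813) + 39346*(-1/9352) = 17793*(-1/36813) - 19673/4676 = -5931/12271 - 19673/4676 = -38448677/8197028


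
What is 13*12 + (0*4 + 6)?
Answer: 162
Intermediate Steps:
13*12 + (0*4 + 6) = 156 + (0 + 6) = 156 + 6 = 162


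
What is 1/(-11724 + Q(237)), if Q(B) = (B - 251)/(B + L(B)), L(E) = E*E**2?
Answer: -6656145/78036643987 ≈ -8.5295e-5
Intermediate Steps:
L(E) = E**3
Q(B) = (-251 + B)/(B + B**3) (Q(B) = (B - 251)/(B + B**3) = (-251 + B)/(B + B**3))
1/(-11724 + Q(237)) = 1/(-11724 + (-251 + 237)/(237 + 237**3)) = 1/(-11724 - 14/(237 + 13312053)) = 1/(-11724 - 14/13312290) = 1/(-11724 + (1/13312290)*(-14)) = 1/(-11724 - 7/6656145) = 1/(-78036643987/6656145) = -6656145/78036643987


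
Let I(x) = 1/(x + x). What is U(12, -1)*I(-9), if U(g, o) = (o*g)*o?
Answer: -⅔ ≈ -0.66667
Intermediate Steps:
I(x) = 1/(2*x)
U(g, o) = g*o² (U(g, o) = (g*o)*o = g*o²)
U(12, -1)*I(-9) = (12*(-1)²)*((½)/(-9)) = (12*1)*((½)*(-⅑)) = 12*(-1/18) = -⅔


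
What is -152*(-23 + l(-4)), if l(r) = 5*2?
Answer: 1976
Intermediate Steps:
l(r) = 10
-152*(-23 + l(-4)) = -152*(-23 + 10) = -152*(-13) = 1976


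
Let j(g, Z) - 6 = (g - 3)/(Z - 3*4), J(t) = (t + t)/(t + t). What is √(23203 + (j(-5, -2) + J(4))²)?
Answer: 2*√284939/7 ≈ 152.51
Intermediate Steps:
J(t) = 1 (J(t) = (2*t)/((2*t)) = (2*t)*(1/(2*t)) = 1)
j(g, Z) = 6 + (-3 + g)/(-12 + Z) (j(g, Z) = 6 + (g - 3)/(Z - 3*4) = 6 + (-3 + g)/(Z - 12) = 6 + (-3 + g)/(-12 + Z))
√(23203 + (j(-5, -2) + J(4))²) = √(23203 + ((-75 - 5 + 6*(-2))/(-12 - 2) + 1)²) = √(23203 + ((-75 - 5 - 12)/(-14) + 1)²) = √(23203 + (-1/14*(-92) + 1)²) = √(23203 + (46/7 + 1)²) = √(23203 + (53/7)²) = √(23203 + 2809/49) = √(1139756/49) = 2*√284939/7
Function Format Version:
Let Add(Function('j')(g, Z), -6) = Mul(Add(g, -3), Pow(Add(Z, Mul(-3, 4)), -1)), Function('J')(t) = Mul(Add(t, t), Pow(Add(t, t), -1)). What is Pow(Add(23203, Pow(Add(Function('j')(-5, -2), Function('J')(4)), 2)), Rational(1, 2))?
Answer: Mul(Rational(2, 7), Pow(284939, Rational(1, 2))) ≈ 152.51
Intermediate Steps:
Function('J')(t) = 1 (Function('J')(t) = Mul(Mul(2, t), Pow(Mul(2, t), -1)) = Mul(Mul(2, t), Mul(Rational(1, 2), Pow(t, -1))) = 1)
Function('j')(g, Z) = Add(6, Mul(Pow(Add(-12, Z), -1), Add(-3, g))) (Function('j')(g, Z) = Add(6, Mul(Add(g, -3), Pow(Add(Z, Mul(-3, 4)), -1))) = Add(6, Mul(Add(-3, g), Pow(Add(Z, -12), -1))) = Add(6, Mul(Add(-3, g), Pow(Add(-12, Z), -1))) = Add(6, Mul(Pow(Add(-12, Z), -1), Add(-3, g))))
Pow(Add(23203, Pow(Add(Function('j')(-5, -2), Function('J')(4)), 2)), Rational(1, 2)) = Pow(Add(23203, Pow(Add(Mul(Pow(Add(-12, -2), -1), Add(-75, -5, Mul(6, -2))), 1), 2)), Rational(1, 2)) = Pow(Add(23203, Pow(Add(Mul(Pow(-14, -1), Add(-75, -5, -12)), 1), 2)), Rational(1, 2)) = Pow(Add(23203, Pow(Add(Mul(Rational(-1, 14), -92), 1), 2)), Rational(1, 2)) = Pow(Add(23203, Pow(Add(Rational(46, 7), 1), 2)), Rational(1, 2)) = Pow(Add(23203, Pow(Rational(53, 7), 2)), Rational(1, 2)) = Pow(Add(23203, Rational(2809, 49)), Rational(1, 2)) = Pow(Rational(1139756, 49), Rational(1, 2)) = Mul(Rational(2, 7), Pow(284939, Rational(1, 2)))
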